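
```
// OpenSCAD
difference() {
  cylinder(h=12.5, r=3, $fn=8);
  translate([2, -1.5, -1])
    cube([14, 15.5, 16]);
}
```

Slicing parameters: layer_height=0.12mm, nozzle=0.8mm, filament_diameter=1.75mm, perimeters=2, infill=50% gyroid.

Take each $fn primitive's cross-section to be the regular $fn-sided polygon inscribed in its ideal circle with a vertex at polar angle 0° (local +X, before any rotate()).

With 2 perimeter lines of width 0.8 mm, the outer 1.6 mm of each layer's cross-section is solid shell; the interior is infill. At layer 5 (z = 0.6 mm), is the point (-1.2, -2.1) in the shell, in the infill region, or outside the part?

shell

At z = 0.6 mm: the r=3 cylinder contributes a regular 8-gon of circumradius 3; the cube at (2, -1.5) is present — its section is the full 14×15.5 rectangle; Subtracting the remaining from the first: starting from the r=3 cylinder, the 14×15.5 cube at (2, -1.5) partially overlaps it — only the 2.23 mm² overlap (of its 217.00 mm²) is removed, clipping the outline — 1 connected region. Overall, the cross-section is a single solid region. The nearest boundary edge runs (-0.00, -3.00)→(-2.12, -2.12); distance from the point to it = 0.37 mm. The point is inside the cross-section, 0.37 mm from the nearest boundary — within the 1.6 mm shell band (2 × 0.8).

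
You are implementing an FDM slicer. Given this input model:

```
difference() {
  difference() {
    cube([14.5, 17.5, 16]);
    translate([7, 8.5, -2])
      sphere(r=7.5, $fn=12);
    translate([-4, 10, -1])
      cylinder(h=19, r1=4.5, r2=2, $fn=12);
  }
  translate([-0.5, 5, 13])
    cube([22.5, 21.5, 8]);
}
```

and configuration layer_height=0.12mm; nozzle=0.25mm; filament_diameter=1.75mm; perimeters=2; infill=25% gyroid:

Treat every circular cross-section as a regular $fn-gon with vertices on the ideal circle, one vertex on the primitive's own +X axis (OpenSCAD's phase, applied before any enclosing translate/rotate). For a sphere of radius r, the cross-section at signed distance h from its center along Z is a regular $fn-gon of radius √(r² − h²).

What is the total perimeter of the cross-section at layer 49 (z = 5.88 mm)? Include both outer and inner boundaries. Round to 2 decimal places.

At z = 5.88 mm: the cube (footprint 14.5×17.5) is included at this height (perimeter 64.00 mm); the sphere at (7, 8.5) is not intersected at this z (|z−center|=7.880 > r=7.5); the cone at (-4, 10): at t=0.362 of its height the radius interpolates to r₁+(r₂−r₁)t = 3.595, giving a regular 12-gon of that circumradius (perimeter = 2·12·3.595·sin(180°/12) = 22.33 mm); Taking the first minus the rest: starting from the 14.5×17.5 cube, the cone at (-4, 10) misses the remaining region (no effect) — boundary = 64.00 mm; the cube at (-0.5, 5) is absent (z outside [13, 21]); Subtracting the remaining from the first: none of the subtracted shapes is present at this height, so that combined region is unchanged — boundary = 64.00 mm. Overall, the cross-section is a single solid region. Total boundary length (outer) = 64.00 mm.

64.00 mm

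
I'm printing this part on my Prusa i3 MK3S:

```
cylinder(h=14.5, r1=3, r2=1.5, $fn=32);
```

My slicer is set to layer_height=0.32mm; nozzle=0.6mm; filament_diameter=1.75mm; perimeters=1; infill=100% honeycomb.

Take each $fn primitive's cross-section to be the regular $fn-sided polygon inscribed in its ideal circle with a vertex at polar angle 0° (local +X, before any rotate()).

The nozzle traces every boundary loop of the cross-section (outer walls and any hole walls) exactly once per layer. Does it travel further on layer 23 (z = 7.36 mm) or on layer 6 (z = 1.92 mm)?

layer 6 (z = 1.92 mm)

Layer 23 (z = 7.36): the cone (r1=3→r2=1.5) has section circumradius 2.239 here — a regular 32-gon (perimeter = 2·32·2.239·sin(180°/32) = 14.04 mm). So its perimeter = 14.04 mm. Layer 6 (z = 1.92): the cone (r1=3→r2=1.5) has section circumradius 2.801 here — a regular 32-gon (perimeter = 2·32·2.801·sin(180°/32) = 17.57 mm). So its perimeter = 17.57 mm. Layer 6 is larger (17.57 vs 14.04 mm).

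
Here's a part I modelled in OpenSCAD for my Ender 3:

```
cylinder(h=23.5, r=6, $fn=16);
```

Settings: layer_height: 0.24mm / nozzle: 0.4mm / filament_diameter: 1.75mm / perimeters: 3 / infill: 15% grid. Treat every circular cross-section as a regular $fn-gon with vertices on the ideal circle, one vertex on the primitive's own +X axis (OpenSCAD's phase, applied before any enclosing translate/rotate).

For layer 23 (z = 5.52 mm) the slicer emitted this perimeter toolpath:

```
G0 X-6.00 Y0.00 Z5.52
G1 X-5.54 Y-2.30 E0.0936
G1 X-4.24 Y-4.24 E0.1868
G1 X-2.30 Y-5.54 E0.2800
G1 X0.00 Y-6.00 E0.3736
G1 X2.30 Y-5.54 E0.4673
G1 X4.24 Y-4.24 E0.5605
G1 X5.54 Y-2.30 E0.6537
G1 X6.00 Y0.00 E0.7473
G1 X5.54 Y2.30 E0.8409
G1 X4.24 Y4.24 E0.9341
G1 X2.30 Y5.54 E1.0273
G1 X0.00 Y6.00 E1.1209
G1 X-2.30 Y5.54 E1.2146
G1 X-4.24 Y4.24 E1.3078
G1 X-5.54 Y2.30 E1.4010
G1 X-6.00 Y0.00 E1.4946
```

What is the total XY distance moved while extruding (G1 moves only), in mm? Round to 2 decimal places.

37.45 mm

Sum the Euclidean lengths of each G1 segment: total = 37.45 mm.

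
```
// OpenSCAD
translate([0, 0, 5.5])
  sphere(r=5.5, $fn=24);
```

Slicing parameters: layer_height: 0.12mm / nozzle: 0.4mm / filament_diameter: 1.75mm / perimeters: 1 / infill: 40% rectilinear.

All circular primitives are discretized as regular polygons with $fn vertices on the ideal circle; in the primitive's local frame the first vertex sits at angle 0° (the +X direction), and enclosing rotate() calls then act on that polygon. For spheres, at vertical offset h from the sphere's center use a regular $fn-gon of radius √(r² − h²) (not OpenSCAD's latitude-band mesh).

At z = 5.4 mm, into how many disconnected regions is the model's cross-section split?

At z = 5.4 mm: the r=5.5 sphere contributes a regular 24-gon of circumradius √(5.5²−0.1²) = 5.499. The result has 1 disconnected region.

1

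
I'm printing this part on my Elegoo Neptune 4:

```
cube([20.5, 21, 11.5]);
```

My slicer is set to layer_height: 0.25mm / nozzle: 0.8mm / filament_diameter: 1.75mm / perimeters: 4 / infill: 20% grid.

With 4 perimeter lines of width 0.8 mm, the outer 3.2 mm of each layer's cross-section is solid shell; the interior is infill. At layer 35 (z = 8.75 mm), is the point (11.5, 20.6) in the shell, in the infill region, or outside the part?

At z = 8.75 mm: the 20.5×21 cube contributes its full rectangle. Overall, the cross-section is a single solid region. The nearest boundary edge runs (20.50, 21.00)→(0.00, 21.00); distance from the point to it = 0.40 mm. The point is inside the cross-section, 0.40 mm from the nearest boundary — within the 3.2 mm shell band (4 × 0.8).

shell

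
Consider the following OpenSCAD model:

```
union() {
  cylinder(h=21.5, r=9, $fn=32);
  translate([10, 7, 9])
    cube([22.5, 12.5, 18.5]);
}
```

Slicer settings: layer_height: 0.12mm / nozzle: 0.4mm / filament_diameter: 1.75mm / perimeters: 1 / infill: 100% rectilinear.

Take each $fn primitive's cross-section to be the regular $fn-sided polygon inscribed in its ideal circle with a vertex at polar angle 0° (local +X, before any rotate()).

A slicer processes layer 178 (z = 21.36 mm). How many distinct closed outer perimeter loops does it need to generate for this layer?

2

At z = 21.36 mm: the r=9 cylinder gives a regular 32-gon of circumradius 9 (constant along its height); the 22.5×12.5 cube at (10, 7) contributes its full rectangle; Taking the union: the 2 present regions are separate (no shared area or edge), so areas and boundary lengths simply add and each stays a separate island — 2 connected regions. The result has 2 disconnected regions.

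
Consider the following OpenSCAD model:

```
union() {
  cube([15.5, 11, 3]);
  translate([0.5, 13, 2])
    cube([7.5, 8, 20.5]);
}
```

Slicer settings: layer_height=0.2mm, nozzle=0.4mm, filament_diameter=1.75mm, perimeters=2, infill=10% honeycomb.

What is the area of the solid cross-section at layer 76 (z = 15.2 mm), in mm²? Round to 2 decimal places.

At z = 15.2 mm: the cube is not intersected at this z (z outside [0, 3]); the cube at (0.5, 13) is present — its section is the full 7.5×8 rectangle (area 60.00 mm²); Taking the union: only the 7.5×8 cube at (0.5, 13) is present, so the union is just that shape — area = 60.00 mm². Overall, the cross-section is a single solid region. Net area = 60.00 mm².

60.00 mm²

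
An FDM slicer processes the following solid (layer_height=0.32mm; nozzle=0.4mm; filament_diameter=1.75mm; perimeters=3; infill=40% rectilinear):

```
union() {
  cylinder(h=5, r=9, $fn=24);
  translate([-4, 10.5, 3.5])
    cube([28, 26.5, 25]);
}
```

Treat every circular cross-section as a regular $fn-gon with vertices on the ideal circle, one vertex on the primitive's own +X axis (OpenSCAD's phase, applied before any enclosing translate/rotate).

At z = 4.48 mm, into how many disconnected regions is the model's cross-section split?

2

At z = 4.48 mm: the cylinder: section is a regular 24-gon, circumradius r=9; the cube at (-4, 10.5) is present — its section is the full 28×26.5 rectangle; Taking the union: the 2 present regions are separate (no shared area or edge), so areas and boundary lengths simply add and each stays a separate island — 2 connected regions. The result has 2 disconnected regions.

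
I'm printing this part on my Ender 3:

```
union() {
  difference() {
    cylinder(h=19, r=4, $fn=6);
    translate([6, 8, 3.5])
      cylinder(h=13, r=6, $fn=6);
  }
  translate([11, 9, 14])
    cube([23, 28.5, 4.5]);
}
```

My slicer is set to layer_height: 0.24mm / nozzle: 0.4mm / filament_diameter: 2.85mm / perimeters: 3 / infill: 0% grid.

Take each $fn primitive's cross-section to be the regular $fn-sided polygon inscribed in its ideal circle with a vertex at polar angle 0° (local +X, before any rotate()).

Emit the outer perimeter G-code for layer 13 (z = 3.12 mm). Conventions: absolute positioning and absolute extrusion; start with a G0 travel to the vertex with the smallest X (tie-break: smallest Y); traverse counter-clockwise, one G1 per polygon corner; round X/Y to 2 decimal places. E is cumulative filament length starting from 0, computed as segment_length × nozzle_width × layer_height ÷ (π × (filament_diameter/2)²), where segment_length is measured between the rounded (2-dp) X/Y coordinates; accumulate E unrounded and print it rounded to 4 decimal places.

At z = 3.12 mm: the r=4 cylinder contributes a regular 6-gon of circumradius 4; the cylinder at (6, 8) is absent (z outside [3.5, 16.5]); Taking the first minus the rest: none of the subtracted shapes is present at this height, so the r=4 cylinder is unchanged — 1 connected region; the cube at (11, 9) is not intersected at this z (z outside [14, 18.5]); Merging all regions: only that combined region is present, so the union is just that shape — 1 connected region. The outline is a single polygon with 6 vertices. Extrusion per mm of travel: 0.4 × 0.24 / (π × 1.425²) = 0.015048. Accumulating E over each segment gives final E = 0.3609.

G0 X-4.00 Y0.00 Z3.12
G1 X-2.00 Y-3.46 E0.0601
G1 X2.00 Y-3.46 E0.1203
G1 X4.00 Y0.00 E0.1805
G1 X2.00 Y3.46 E0.2406
G1 X-2.00 Y3.46 E0.3008
G1 X-4.00 Y0.00 E0.3609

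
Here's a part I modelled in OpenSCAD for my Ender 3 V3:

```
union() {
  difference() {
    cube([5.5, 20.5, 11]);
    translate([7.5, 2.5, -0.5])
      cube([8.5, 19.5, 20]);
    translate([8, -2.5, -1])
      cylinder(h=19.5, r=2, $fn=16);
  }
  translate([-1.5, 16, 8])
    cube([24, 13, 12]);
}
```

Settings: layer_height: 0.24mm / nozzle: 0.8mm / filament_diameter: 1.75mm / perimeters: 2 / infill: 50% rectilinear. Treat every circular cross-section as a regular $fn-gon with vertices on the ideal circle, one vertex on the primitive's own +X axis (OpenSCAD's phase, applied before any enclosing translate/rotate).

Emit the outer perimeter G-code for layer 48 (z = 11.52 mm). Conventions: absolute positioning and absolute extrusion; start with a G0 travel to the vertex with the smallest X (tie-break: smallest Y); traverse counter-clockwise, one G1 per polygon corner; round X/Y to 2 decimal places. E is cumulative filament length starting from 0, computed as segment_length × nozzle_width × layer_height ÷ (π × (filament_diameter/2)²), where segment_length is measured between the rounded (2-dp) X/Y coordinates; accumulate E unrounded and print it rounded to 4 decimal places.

G0 X-1.50 Y16.00 Z11.52
G1 X22.50 Y16.00 E1.9158
G1 X22.50 Y29.00 E2.9535
G1 X-1.50 Y29.00 E4.8693
G1 X-1.50 Y16.00 E5.9070

At z = 11.52 mm: the cube is absent (z outside [0, 11]); the cube at (7.5, 2.5) is present — its section is the full 8.5×19.5 rectangle; the r=2 cylinder at (8, -2.5) contributes a regular 16-gon of circumradius 2; Taking the first minus the rest: the first operand is absent here, so nothing remains; the cube at (-1.5, 16) is present — its section is the full 24×13 rectangle; Merging all regions: only the 24×13 cube at (-1.5, 16) is present, so the union is just that shape — 1 connected region. The outline is a single polygon with 4 vertices. Extrusion per mm of travel: 0.8 × 0.24 / (π × 0.875²) = 0.079824. Accumulating E over each segment gives final E = 5.9070.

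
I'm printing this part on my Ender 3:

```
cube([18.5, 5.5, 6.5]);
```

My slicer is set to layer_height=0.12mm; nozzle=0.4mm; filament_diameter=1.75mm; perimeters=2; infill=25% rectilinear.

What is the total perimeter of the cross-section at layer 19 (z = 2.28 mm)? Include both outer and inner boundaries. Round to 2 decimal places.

At z = 2.28 mm: the 18.5×5.5 cube contributes its full rectangle (perimeter 48.00 mm). Overall, the cross-section is a single solid region. Total boundary length (outer) = 48.00 mm.

48.00 mm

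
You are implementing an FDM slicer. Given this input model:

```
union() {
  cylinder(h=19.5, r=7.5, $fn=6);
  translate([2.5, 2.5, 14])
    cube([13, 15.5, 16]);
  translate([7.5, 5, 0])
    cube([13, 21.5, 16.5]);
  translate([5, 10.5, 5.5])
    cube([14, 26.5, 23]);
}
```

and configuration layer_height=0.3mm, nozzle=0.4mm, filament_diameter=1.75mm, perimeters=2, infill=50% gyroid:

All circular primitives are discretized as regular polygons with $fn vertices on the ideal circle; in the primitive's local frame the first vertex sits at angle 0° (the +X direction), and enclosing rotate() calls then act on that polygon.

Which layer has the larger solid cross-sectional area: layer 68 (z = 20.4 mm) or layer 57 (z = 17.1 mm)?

layer 57 (z = 17.1 mm)

Layer 68 (z = 20.4): the cylinder is not intersected at this z (z outside [0, 19.5]); the 13×15.5 cube at (2.5, 2.5) contributes its full rectangle (area 201.50 mm²); the cube at (7.5, 5) does not reach this height (z outside [0, 16.5]); the 14×26.5 cube at (5, 10.5) contributes its full rectangle (area 371.00 mm²); Taking the union: the regions partially overlap — summed areas 572.50 mm² minus the doubly-counted overlap 78.75 mm² gives 493.75 mm² — area = 493.75 mm². So its area = 493.75 mm². Layer 57 (z = 17.1): the cylinder: section is a regular 6-gon, circumradius r=7.5 (area = (6/2)·7.500²·sin(360°/6) = 146.14 mm²); the cube at (2.5, 2.5) is present — its section is the full 13×15.5 rectangle (area 201.50 mm²); the cube at (7.5, 5) is absent (z outside [0, 16.5]); the cube at (5, 10.5) is present — its section is the full 14×26.5 rectangle (area 371.00 mm²); Merging all regions: the regions partially overlap — summed areas 718.64 mm² minus the doubly-counted overlap 88.35 mm² gives 630.29 mm² — area = 630.29 mm². So its area = 630.29 mm². Layer 57 is larger (630.29 vs 493.75 mm²).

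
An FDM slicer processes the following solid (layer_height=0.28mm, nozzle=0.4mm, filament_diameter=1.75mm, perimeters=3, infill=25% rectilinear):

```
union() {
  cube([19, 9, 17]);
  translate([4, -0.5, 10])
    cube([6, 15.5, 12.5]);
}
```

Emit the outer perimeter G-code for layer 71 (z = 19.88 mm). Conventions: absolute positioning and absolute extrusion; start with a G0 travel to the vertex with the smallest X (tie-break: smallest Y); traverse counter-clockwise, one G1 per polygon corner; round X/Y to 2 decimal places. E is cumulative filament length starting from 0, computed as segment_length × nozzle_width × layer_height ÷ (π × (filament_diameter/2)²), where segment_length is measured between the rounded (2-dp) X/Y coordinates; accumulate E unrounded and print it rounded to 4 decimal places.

At z = 19.88 mm: the cube does not reach this height (z outside [0, 17]); the 6×15.5 cube at (4, -0.5) contributes its full rectangle; Taking the union: only the 6×15.5 cube at (4, -0.5) is present, so the union is just that shape — 1 connected region. The outline is a single polygon with 4 vertices. Extrusion per mm of travel: 0.4 × 0.28 / (π × 0.875²) = 0.046564. Accumulating E over each segment gives final E = 2.0023.

G0 X4.00 Y-0.50 Z19.88
G1 X10.00 Y-0.50 E0.2794
G1 X10.00 Y15.00 E1.0011
G1 X4.00 Y15.00 E1.2805
G1 X4.00 Y-0.50 E2.0023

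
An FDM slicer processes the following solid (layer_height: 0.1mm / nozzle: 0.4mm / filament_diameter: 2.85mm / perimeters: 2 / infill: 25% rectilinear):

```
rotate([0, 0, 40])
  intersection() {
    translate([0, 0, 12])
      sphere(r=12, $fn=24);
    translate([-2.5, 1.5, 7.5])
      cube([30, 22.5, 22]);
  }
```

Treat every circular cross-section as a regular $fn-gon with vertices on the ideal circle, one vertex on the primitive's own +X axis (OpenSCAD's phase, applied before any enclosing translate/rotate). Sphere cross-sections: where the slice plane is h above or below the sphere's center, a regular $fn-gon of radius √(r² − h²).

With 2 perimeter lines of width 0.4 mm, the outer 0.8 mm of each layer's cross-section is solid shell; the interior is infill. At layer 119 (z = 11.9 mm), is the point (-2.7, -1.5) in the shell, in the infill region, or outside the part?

At z = 11.9 mm: the r=12 sphere slices to a regular 24-gon of circumradius 12.000 (√(r²−h²) with h=0.1 from center); the cube at (-2.5, 1.5) is present — its section is the full 30×22.5 rectangle; Taking the intersection: the 30×22.5 cube at (-2.5, 1.5) partially overlaps the r=12 sphere; clipping to the common part keeps 119.79 mm² — 1 connected region; (rotated 40° about Z; rotation is an isometry so areas/perimeters/island counts are preserved). Overall, the cross-section is a single solid region. Undo the 40° rotation: the query point maps to (-3.033, 0.586) in the un-rotated model frame. The nearest boundary edge runs (11.80, 1.50)→(-2.50, 1.50); distance from the point to it = 1.06 mm. The point is not inside any of the regions above, so it lies outside the cross-section (1.06 mm from the nearest boundary).

outside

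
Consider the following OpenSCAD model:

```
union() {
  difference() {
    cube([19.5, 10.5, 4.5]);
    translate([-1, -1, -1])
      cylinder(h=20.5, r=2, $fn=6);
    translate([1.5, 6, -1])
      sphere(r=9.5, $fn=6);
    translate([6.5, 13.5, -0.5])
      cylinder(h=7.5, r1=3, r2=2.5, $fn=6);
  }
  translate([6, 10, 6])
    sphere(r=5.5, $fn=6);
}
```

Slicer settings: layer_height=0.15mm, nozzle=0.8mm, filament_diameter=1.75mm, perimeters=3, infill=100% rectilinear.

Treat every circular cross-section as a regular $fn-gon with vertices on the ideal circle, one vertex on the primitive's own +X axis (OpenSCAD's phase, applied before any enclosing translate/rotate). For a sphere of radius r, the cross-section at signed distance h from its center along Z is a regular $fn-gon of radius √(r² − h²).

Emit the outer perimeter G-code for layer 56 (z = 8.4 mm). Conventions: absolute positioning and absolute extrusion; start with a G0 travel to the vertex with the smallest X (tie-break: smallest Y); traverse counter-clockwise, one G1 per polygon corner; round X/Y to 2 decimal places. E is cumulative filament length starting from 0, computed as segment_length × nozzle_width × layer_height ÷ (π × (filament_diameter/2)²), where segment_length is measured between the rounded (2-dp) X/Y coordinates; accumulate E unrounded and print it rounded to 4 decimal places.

G0 X1.05 Y10.00 Z8.40
G1 X3.53 Y5.71 E0.2472
G1 X8.47 Y5.71 E0.4937
G1 X10.95 Y10.00 E0.7409
G1 X8.47 Y14.29 E0.9881
G1 X3.53 Y14.29 E1.2346
G1 X1.05 Y10.00 E1.4818

At z = 8.4 mm: the cube is absent (z outside [0, 4.5]); the r=2 cylinder at (-1, -1) gives a regular 6-gon of circumradius 2 (constant along its height); the r=9.5 sphere at (1.5, 6) contributes a regular 6-gon of circumradius √(9.5²−9.4²) = 1.375; the cone at (6.5, 13.5) is not intersected at this z (z outside [-0.5, 7]); After the difference (first − rest): the first operand is absent here, so nothing remains; the r=5.5 sphere at (6, 10) contributes a regular 6-gon of circumradius √(5.5²−2.4²) = 4.949; Taking the union: only the r=5.5 sphere at (6, 10) is present, so the union is just that shape — 1 connected region. The outline is a single polygon with 6 vertices. Extrusion per mm of travel: 0.8 × 0.15 / (π × 0.875²) = 0.049890. Accumulating E over each segment gives final E = 1.4818.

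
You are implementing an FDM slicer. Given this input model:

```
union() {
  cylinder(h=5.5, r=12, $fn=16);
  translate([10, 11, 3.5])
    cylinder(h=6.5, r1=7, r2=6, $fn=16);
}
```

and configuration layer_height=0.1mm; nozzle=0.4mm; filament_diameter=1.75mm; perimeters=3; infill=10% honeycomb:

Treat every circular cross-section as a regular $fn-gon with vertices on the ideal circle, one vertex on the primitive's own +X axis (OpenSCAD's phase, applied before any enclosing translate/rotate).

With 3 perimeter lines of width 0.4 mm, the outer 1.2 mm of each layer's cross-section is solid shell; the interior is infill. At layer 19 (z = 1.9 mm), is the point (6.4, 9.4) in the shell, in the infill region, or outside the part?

shell

At z = 1.9 mm: the cylinder: section is a regular 16-gon, circumradius r=12; the cone at (10, 11) is absent (z outside [3.5, 10]); Combining (union): only the r=12 cylinder is present, so the union is just that shape — 1 connected region. Overall, the cross-section is a single solid region. The nearest boundary edge runs (8.49, 8.49)→(4.59, 11.09); distance from the point to it = 0.40 mm. The point is inside the cross-section, 0.40 mm from the nearest boundary — within the 1.2 mm shell band (3 × 0.4).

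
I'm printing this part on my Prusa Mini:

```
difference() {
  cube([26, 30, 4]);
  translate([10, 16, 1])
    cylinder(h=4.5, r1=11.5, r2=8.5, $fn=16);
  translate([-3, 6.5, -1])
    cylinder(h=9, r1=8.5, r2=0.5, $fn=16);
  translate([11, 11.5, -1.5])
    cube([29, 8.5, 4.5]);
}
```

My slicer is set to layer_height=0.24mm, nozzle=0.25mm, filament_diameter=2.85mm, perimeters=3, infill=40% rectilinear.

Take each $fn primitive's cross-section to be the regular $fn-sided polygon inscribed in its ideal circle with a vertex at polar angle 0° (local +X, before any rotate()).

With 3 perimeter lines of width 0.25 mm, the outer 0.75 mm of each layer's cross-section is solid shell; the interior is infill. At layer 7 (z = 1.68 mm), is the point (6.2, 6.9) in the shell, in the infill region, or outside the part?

outside

At z = 1.68 mm: the cube (footprint 26×30) is included at this height; the cone at (10, 16) contributes a regular 16-gon of circumradius 11.047 (interpolated between r1=11.5 and r2=8.5 at t=0.151); the cone at (-3, 6.5) (r1=8.5→r2=0.5) has section circumradius 6.118 here — a regular 16-gon; the cube at (11, 11.5) is present — its section is the full 29×8.5 rectangle; Subtracting the remaining from the first: starting from the 26×30 cube, the cone at (10, 16) partially overlaps it — only the 368.23 mm² overlap (of its 373.59 mm²) is removed, clipping the outline; the cone at (-3, 6.5) partially overlaps it — only the 19.72 mm² overlap (of its 114.58 mm²) is removed, clipping the outline; the 29×8.5 cube at (11, 11.5) partially overlaps it — only the 45.73 mm² overlap (of its 246.50 mm²) is removed, clipping the outline — 2 connected regions. Overall, the cross-section has 2 separate islands. The nearest boundary edge runs (2.87, 7.73)→(5.77, 5.79); distance from the point to it = 1.16 mm. The point is not inside any of the regions above, so it lies outside the cross-section (1.16 mm from the nearest boundary).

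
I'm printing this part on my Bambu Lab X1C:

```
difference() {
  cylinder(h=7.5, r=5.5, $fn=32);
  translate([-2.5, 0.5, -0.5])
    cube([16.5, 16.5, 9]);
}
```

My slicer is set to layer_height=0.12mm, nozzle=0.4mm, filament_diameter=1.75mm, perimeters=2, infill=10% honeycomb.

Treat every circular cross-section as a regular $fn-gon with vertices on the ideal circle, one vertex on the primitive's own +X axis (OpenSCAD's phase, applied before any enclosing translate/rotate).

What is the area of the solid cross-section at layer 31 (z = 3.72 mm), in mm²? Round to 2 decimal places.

At z = 3.72 mm: the r=5.5 cylinder gives a regular 32-gon of circumradius 5.5 (constant along its height) (area = (32/2)·5.500²·sin(360°/32) = 94.42 mm²); the 16.5×16.5 cube at (-2.5, 0.5) contributes its full rectangle (area 272.25 mm²); Taking the first minus the rest: starting from the r=5.5 cylinder (94.42 mm²), the 16.5×16.5 cube at (-2.5, 0.5) partially overlaps it — only the 32.83 mm² overlap (of its 272.25 mm²) is removed, clipping the outline — area = 61.59 mm². Overall, the cross-section is a single solid region. Net area = 61.59 mm².

61.59 mm²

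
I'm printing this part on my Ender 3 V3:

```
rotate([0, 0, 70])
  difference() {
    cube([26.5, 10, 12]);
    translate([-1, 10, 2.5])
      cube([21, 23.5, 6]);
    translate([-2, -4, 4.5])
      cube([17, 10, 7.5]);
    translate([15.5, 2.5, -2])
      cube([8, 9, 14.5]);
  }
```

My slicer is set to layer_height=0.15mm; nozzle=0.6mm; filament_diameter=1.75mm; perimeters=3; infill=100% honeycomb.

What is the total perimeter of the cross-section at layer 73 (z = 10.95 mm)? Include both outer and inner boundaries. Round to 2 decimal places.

88.00 mm

At z = 10.95 mm: the cube is present — its section is the full 26.5×10 rectangle (perimeter 73.00 mm); the cube at (-1, 10) does not reach this height (z outside [2.5, 8.5]); the cube at (-2, -4) is present — its section is the full 17×10 rectangle (perimeter 54.00 mm); the 8×9 cube at (15.5, 2.5) contributes its full rectangle (perimeter 34.00 mm); After the difference (first − rest): starting from the 26.5×10 cube, the 17×10 cube at (-2, -4) partially overlaps it — only the 90.00 mm² overlap (of its 170.00 mm²) is removed, clipping the outline; the 8×9 cube at (15.5, 2.5) partially overlaps it — only the 60.00 mm² overlap (of its 72.00 mm²) is removed, clipping the outline — boundary = 88.00 mm; (whole slice rotated 70° about Z — lengths, areas and connectivity unchanged). Overall, the cross-section is a single solid region. Total boundary length (outer) = 88.00 mm.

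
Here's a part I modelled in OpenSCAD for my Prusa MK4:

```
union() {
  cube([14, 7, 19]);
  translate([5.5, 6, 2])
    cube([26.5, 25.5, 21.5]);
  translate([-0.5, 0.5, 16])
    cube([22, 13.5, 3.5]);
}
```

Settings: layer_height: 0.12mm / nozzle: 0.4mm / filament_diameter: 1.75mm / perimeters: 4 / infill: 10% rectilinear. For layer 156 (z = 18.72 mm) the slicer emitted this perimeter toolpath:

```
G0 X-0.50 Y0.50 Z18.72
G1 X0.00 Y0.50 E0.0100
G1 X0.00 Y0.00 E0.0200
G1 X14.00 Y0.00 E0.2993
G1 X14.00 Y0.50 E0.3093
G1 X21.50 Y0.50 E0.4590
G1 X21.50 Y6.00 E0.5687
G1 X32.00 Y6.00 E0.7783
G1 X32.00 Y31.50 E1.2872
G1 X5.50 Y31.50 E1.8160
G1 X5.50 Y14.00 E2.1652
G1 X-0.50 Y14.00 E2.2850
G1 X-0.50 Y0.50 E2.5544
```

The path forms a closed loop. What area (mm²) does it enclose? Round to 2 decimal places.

Apply the shoelace formula to the sequence of (X, Y) vertices; enclosed area = 851.75 mm².

851.75 mm²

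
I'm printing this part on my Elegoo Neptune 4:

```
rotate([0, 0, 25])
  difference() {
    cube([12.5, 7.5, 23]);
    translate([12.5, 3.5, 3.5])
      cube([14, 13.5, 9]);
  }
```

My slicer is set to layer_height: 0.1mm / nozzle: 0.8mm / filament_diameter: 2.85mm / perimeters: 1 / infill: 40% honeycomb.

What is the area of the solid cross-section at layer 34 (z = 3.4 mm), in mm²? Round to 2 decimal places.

93.75 mm²

At z = 3.4 mm: the 12.5×7.5 cube contributes its full rectangle (area 93.75 mm²); the cube at (12.5, 3.5) does not reach this height (z outside [3.5, 12.5]); Subtracting the remaining from the first: none of the subtracted shapes is present at this height, so the 12.5×7.5 cube is unchanged — area = 93.75 mm²; (whole slice rotated 25° about Z — lengths, areas and connectivity unchanged). Overall, the cross-section is a single solid region. Net area = 93.75 mm².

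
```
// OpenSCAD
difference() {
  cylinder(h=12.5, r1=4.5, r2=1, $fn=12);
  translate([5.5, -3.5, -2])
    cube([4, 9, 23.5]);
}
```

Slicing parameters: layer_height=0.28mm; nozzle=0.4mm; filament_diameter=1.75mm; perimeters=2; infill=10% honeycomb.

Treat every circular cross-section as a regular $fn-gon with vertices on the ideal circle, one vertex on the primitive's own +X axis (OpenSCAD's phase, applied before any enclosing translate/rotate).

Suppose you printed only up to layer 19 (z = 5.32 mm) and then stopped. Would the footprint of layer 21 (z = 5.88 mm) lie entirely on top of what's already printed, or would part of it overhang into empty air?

entirely on top

Compare the two slices. At z = 5.32: the cone (r1=4.5→r2=1) has section circumradius 3.010 here — a regular 12-gon (area = (12/2)·3.010²·sin(360°/12) = 27.19 mm²); the cube at (5.5, -3.5) is present — its section is the full 4×9 rectangle (area 36.00 mm²); After the difference (first − rest): starting from the cone (27.19 mm²), the 4×9 cube at (5.5, -3.5) misses the remaining region (no effect) — area = 27.19 mm². At z = 5.88: the cone: at t=0.470 of its height the radius interpolates to r₁+(r₂−r₁)t = 2.854, giving a regular 12-gon of that circumradius (area = (12/2)·2.854²·sin(360°/12) = 24.43 mm²); the cube at (5.5, -3.5) is present — its section is the full 4×9 rectangle (area 36.00 mm²); After the difference (first − rest): starting from the cone (24.43 mm²), the 4×9 cube at (5.5, -3.5) misses the remaining region (no effect) — area = 24.43 mm². Checking containment: the cross-section at z = 5.88 is a subset of the cross-section at z = 5.32.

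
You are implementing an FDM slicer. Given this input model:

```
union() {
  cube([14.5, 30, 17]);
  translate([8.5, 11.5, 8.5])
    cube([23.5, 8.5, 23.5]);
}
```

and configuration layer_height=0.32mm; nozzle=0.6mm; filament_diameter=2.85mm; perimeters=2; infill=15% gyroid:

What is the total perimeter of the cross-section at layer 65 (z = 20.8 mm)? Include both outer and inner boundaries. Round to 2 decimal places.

64.00 mm

At z = 20.8 mm: the cube does not reach this height (z outside [0, 17]); the cube at (8.5, 11.5) is present — its section is the full 23.5×8.5 rectangle (perimeter 64.00 mm); Combining (union): only the 23.5×8.5 cube at (8.5, 11.5) is present, so the union is just that shape — boundary = 64.00 mm. Overall, the cross-section is a single solid region. Total boundary length (outer) = 64.00 mm.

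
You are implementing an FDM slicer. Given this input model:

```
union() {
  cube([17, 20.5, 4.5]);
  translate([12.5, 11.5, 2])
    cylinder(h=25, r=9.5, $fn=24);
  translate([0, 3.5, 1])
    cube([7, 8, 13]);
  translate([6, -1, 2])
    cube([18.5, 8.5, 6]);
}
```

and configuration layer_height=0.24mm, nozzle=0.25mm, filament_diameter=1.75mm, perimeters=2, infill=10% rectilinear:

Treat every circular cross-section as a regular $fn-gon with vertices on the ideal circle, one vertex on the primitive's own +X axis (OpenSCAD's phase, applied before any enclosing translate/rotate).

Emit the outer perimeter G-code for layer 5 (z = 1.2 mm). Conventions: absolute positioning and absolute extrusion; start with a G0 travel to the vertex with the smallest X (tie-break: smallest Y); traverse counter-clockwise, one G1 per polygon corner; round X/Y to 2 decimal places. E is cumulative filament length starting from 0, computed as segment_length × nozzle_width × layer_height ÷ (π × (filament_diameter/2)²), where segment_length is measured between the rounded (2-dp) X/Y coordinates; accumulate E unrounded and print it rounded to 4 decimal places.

At z = 1.2 mm: the cube is present — its section is the full 17×20.5 rectangle; the cylinder at (12.5, 11.5) is not intersected at this z (z outside [2, 27]); the cube at (0, 3.5) is present — its section is the full 7×8 rectangle; the cube at (6, -1) is absent (z outside [2, 8]); Combining (union): the 7×8 cube at (0, 3.5) lies entirely inside the 17×20.5 cube, so the union is just the 17×20.5 cube — 1 connected region. The outline is a single polygon with 4 vertices. Extrusion per mm of travel: 0.25 × 0.24 / (π × 0.875²) = 0.024945. Accumulating E over each segment gives final E = 1.8709.

G0 X0.00 Y0.00 Z1.20
G1 X17.00 Y0.00 E0.4241
G1 X17.00 Y20.50 E0.9354
G1 X0.00 Y20.50 E1.3595
G1 X0.00 Y0.00 E1.8709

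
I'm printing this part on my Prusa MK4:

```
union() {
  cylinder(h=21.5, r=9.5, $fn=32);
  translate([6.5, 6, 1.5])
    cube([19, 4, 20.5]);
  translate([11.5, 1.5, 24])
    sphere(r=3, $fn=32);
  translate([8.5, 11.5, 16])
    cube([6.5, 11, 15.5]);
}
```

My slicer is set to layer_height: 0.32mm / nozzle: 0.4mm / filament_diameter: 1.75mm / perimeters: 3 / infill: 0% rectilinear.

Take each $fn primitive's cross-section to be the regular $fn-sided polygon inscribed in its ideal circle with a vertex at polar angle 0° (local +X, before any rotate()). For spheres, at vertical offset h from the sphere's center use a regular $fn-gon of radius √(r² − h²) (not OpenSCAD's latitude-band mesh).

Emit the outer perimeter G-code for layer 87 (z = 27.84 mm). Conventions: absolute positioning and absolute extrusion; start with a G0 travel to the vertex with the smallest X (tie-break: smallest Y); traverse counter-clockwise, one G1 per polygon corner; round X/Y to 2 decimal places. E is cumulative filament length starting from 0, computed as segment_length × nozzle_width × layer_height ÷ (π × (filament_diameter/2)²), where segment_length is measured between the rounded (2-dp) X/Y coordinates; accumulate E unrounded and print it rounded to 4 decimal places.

At z = 27.84 mm: the cylinder is absent (z outside [0, 21.5]); the cube at (6.5, 6) does not reach this height (z outside [1.5, 22]); the sphere at (11.5, 1.5) is not intersected at this z (|z−center|=3.840 > r=3); the cube at (8.5, 11.5) (footprint 6.5×11) is included at this height; Merging all regions: only the 6.5×11 cube at (8.5, 11.5) is present, so the union is just that shape — 1 connected region. The outline is a single polygon with 4 vertices. Extrusion per mm of travel: 0.4 × 0.32 / (π × 0.875²) = 0.053216. Accumulating E over each segment gives final E = 1.8626.

G0 X8.50 Y11.50 Z27.84
G1 X15.00 Y11.50 E0.3459
G1 X15.00 Y22.50 E0.9313
G1 X8.50 Y22.50 E1.2772
G1 X8.50 Y11.50 E1.8626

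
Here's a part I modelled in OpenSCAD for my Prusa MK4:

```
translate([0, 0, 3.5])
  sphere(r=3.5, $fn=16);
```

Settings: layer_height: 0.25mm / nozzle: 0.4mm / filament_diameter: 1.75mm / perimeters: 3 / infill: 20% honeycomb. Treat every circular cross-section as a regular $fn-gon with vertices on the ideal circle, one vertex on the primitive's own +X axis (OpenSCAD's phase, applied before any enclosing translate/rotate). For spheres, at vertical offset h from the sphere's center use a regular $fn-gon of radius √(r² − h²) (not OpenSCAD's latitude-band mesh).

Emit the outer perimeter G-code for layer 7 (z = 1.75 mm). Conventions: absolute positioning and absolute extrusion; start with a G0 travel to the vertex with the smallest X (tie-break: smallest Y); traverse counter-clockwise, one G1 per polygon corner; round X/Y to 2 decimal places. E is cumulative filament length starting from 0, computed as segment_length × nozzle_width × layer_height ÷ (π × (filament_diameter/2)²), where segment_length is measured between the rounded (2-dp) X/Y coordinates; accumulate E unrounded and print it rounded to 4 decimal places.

G0 X-3.03 Y0.00 Z1.75
G1 X-2.80 Y-1.16 E0.0492
G1 X-2.14 Y-2.14 E0.0983
G1 X-1.16 Y-2.80 E0.1474
G1 X0.00 Y-3.03 E0.1966
G1 X1.16 Y-2.80 E0.2457
G1 X2.14 Y-2.14 E0.2949
G1 X2.80 Y-1.16 E0.3440
G1 X3.03 Y0.00 E0.3932
G1 X2.80 Y1.16 E0.4423
G1 X2.14 Y2.14 E0.4914
G1 X1.16 Y2.80 E0.5406
G1 X0.00 Y3.03 E0.5897
G1 X-1.16 Y2.80 E0.6389
G1 X-2.14 Y2.14 E0.6880
G1 X-2.80 Y1.16 E0.7371
G1 X-3.03 Y0.00 E0.7863

At z = 1.75 mm: the sphere: section is a regular 16-gon, circumradius = √(r²−h²) = √(3.5²−1.75²) = 3.031. The outline is a single polygon with 16 vertices. Extrusion per mm of travel: 0.4 × 0.25 / (π × 0.875²) = 0.041575. Accumulating E over each segment gives final E = 0.7863.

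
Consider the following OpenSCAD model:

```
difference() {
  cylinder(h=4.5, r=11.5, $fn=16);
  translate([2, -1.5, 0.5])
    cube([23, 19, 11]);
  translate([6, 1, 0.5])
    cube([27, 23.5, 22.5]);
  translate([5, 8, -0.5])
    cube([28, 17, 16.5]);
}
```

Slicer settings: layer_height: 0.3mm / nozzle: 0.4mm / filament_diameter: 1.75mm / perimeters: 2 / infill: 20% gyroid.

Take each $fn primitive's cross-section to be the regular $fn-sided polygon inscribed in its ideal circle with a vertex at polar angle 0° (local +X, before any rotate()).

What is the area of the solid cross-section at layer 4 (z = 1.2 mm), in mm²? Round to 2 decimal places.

312.24 mm²

At z = 1.2 mm: the r=11.5 cylinder contributes a regular 16-gon of circumradius 11.5 (area = (16/2)·11.500²·sin(360°/16) = 404.88 mm²); the cube at (2, -1.5) is present — its section is the full 23×19 rectangle (area 437.00 mm²); the 27×23.5 cube at (6, 1) contributes its full rectangle (area 634.50 mm²); the 28×17 cube at (5, 8) contributes its full rectangle (area 476.00 mm²); After the difference (first − rest): starting from the r=11.5 cylinder (404.88 mm²), the 23×19 cube at (2, -1.5) partially overlaps it — only the 92.64 mm² overlap (of its 437.00 mm²) is removed, clipping the outline; the 27×23.5 cube at (6, 1) misses the remaining region (no effect); the 28×17 cube at (5, 8) misses the remaining region (no effect) — area = 312.24 mm². Overall, the cross-section is a single solid region. Net area = 312.24 mm².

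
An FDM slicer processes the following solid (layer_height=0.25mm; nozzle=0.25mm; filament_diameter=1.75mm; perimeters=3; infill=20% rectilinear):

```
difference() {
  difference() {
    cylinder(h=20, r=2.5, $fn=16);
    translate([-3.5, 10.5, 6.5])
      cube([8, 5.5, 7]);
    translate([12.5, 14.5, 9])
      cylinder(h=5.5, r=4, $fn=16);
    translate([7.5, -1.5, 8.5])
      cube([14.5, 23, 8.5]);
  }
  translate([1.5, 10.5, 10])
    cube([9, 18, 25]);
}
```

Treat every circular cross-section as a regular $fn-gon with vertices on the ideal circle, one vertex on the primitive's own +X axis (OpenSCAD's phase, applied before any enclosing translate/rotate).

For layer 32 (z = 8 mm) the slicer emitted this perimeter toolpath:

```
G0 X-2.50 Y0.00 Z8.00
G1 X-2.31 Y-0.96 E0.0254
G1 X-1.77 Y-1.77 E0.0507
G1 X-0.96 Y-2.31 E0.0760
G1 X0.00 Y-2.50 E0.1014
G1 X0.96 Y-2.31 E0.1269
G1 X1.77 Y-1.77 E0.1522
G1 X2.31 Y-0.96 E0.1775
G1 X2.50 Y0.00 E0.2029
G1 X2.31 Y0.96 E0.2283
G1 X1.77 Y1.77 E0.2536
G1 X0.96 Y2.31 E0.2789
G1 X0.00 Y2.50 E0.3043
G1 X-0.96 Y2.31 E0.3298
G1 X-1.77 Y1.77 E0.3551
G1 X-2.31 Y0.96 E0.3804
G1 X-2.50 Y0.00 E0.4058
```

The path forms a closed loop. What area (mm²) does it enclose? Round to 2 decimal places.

Apply the shoelace formula to the sequence of (X, Y) vertices; enclosed area = 19.16 mm².

19.16 mm²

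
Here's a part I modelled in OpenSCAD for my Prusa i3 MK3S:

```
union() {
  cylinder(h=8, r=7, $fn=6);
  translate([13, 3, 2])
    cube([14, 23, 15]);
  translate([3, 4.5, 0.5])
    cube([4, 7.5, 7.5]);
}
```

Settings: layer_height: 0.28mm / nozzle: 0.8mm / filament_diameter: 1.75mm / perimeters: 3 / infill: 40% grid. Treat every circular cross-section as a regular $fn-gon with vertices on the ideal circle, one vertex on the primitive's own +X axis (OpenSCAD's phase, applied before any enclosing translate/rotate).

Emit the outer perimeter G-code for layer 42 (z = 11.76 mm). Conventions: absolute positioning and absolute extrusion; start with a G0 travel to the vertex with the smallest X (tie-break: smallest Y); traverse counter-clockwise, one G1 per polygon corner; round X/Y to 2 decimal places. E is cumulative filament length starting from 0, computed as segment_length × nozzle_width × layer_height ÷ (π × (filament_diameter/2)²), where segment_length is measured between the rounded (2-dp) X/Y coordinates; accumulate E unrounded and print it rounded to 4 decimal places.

At z = 11.76 mm: the cylinder does not reach this height (z outside [0, 8]); the 14×23 cube at (13, 3) contributes its full rectangle; the cube at (3, 4.5) is absent (z outside [0.5, 8]); Combining (union): only the 14×23 cube at (13, 3) is present, so the union is just that shape — 1 connected region. The outline is a single polygon with 4 vertices. Extrusion per mm of travel: 0.8 × 0.28 / (π × 0.875²) = 0.093128. Accumulating E over each segment gives final E = 6.8915.

G0 X13.00 Y3.00 Z11.76
G1 X27.00 Y3.00 E1.3038
G1 X27.00 Y26.00 E3.4457
G1 X13.00 Y26.00 E4.7495
G1 X13.00 Y3.00 E6.8915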